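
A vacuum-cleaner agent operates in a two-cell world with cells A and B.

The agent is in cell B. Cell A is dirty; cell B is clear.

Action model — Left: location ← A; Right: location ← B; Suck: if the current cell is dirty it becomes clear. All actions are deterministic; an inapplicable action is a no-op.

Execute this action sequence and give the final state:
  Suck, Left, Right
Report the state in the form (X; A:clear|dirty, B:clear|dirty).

[1] after Suck: (B; A:dirty, B:clear)
[2] after Left: (A; A:dirty, B:clear)
[3] after Right: (B; A:dirty, B:clear)

(B; A:dirty, B:clear)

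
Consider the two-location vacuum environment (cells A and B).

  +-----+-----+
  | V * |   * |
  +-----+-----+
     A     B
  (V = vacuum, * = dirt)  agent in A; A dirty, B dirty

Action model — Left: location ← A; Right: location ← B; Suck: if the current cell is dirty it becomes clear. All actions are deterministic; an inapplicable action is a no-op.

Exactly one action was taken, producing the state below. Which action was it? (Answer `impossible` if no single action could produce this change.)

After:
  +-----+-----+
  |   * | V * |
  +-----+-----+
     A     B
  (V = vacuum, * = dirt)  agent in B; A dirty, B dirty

try  Left: <A|dirty|dirty>
try Right: <B|dirty|dirty>  ← match
try  Suck: <A|clear|dirty>

Right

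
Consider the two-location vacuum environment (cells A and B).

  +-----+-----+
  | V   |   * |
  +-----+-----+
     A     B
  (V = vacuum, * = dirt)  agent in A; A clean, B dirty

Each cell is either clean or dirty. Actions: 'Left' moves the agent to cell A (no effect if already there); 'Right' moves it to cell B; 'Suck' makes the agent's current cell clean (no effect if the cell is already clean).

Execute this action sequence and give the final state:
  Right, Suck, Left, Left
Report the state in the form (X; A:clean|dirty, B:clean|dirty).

(A; A:clean, B:clean)

step 1/4 (Right): (B; A:clean, B:dirty)
step 2/4 (Suck): (B; A:clean, B:clean)
step 3/4 (Left): (A; A:clean, B:clean)
step 4/4 (Left): (A; A:clean, B:clean)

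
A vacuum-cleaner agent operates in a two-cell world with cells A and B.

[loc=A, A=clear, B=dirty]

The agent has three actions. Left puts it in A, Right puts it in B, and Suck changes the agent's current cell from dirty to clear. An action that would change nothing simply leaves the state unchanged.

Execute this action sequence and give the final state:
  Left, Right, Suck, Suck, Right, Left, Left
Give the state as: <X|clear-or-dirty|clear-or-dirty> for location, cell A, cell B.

<A|clear|clear>

1) do Left; now <A|clear|dirty>
2) do Right; now <B|clear|dirty>
3) do Suck; now <B|clear|clear>
4) do Suck; now <B|clear|clear>
5) do Right; now <B|clear|clear>
6) do Left; now <A|clear|clear>
7) do Left; now <A|clear|clear>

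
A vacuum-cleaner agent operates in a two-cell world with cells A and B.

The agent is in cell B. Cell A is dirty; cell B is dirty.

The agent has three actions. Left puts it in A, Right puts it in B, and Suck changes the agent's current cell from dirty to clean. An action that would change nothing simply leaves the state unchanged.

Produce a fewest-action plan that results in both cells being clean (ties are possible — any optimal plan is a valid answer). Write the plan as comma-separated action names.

1) do Suck; now loc=B A=dirty B=clean
2) do Left; now loc=A A=dirty B=clean
3) do Suck; now loc=A A=clean B=clean
min 3: Suck B + move + Suck A

Suck, Left, Suck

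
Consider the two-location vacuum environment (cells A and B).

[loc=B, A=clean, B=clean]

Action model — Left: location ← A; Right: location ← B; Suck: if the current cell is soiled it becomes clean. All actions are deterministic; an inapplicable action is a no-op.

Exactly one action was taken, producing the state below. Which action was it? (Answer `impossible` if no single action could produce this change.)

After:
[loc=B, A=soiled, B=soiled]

try  Left: <A|clean|clean>
try Right: <B|clean|clean>
try  Suck: <B|clean|clean>
no single action produces the after-state

impossible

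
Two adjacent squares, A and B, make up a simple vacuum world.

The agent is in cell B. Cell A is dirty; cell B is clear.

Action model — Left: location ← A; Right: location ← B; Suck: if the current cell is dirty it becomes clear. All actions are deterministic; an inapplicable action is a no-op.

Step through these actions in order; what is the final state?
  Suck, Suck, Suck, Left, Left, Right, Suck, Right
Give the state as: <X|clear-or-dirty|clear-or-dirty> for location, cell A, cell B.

<B|dirty|clear>

1. Suck → <B|dirty|clear>
2. Suck → <B|dirty|clear>
3. Suck → <B|dirty|clear>
4. Left → <A|dirty|clear>
5. Left → <A|dirty|clear>
6. Right → <B|dirty|clear>
7. Suck → <B|dirty|clear>
8. Right → <B|dirty|clear>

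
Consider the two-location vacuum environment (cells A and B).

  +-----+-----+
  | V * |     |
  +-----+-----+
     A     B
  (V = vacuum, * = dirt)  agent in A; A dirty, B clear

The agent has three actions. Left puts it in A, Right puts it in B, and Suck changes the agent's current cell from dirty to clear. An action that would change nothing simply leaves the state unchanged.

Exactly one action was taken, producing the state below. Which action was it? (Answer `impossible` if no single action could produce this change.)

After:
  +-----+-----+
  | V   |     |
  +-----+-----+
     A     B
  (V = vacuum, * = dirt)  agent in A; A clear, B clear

try  Left: (A; A:dirty, B:clear)
try Right: (B; A:dirty, B:clear)
try  Suck: (A; A:clear, B:clear)  ← match

Suck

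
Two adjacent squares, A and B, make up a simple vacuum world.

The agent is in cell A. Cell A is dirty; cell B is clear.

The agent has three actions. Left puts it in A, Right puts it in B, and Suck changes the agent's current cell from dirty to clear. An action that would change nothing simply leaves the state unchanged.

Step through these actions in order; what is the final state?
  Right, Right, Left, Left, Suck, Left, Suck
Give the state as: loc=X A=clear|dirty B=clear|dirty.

step 1/7 (Right): loc=B A=dirty B=clear
step 2/7 (Right): loc=B A=dirty B=clear
step 3/7 (Left): loc=A A=dirty B=clear
step 4/7 (Left): loc=A A=dirty B=clear
step 5/7 (Suck): loc=A A=clear B=clear
step 6/7 (Left): loc=A A=clear B=clear
step 7/7 (Suck): loc=A A=clear B=clear

loc=A A=clear B=clear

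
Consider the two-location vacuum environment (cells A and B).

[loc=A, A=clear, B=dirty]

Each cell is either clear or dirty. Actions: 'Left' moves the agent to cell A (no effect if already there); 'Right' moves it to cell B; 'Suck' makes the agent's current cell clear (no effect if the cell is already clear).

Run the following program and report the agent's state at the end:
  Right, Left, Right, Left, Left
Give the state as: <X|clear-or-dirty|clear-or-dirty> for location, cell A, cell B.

1. Right → <B|clear|dirty>
2. Left → <A|clear|dirty>
3. Right → <B|clear|dirty>
4. Left → <A|clear|dirty>
5. Left → <A|clear|dirty>

<A|clear|dirty>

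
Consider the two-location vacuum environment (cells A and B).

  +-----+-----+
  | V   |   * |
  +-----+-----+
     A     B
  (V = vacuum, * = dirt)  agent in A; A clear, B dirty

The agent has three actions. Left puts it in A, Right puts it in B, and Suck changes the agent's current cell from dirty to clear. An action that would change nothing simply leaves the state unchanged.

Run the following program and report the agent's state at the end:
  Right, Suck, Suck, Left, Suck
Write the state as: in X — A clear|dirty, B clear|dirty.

in A — A clear, B clear

Right (#1): in B — A clear, B dirty
Suck (#2): in B — A clear, B clear
Suck (#3): in B — A clear, B clear
Left (#4): in A — A clear, B clear
Suck (#5): in A — A clear, B clear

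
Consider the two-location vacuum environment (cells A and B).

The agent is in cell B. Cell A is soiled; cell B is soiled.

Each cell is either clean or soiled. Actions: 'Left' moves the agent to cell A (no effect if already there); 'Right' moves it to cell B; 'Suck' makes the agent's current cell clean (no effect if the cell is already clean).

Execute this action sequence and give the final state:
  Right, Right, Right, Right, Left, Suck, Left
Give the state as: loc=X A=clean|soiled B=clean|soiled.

[1] after Right: loc=B A=soiled B=soiled
[2] after Right: loc=B A=soiled B=soiled
[3] after Right: loc=B A=soiled B=soiled
[4] after Right: loc=B A=soiled B=soiled
[5] after Left: loc=A A=soiled B=soiled
[6] after Suck: loc=A A=clean B=soiled
[7] after Left: loc=A A=clean B=soiled

loc=A A=clean B=soiled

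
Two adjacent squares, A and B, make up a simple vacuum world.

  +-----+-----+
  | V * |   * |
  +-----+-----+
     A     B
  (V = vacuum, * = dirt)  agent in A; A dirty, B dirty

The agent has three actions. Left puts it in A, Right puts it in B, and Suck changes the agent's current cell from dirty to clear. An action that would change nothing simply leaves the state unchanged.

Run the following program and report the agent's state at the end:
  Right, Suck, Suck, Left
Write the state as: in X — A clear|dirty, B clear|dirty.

t=1 Right ⇒ in B — A dirty, B dirty
t=2 Suck ⇒ in B — A dirty, B clear
t=3 Suck ⇒ in B — A dirty, B clear
t=4 Left ⇒ in A — A dirty, B clear

in A — A dirty, B clear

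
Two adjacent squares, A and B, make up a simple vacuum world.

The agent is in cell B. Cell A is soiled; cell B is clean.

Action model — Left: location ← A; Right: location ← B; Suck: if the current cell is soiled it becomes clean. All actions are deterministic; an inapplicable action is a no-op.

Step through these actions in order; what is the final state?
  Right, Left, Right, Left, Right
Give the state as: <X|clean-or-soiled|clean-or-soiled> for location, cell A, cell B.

Right (#1): <B|soiled|clean>
Left (#2): <A|soiled|clean>
Right (#3): <B|soiled|clean>
Left (#4): <A|soiled|clean>
Right (#5): <B|soiled|clean>

<B|soiled|clean>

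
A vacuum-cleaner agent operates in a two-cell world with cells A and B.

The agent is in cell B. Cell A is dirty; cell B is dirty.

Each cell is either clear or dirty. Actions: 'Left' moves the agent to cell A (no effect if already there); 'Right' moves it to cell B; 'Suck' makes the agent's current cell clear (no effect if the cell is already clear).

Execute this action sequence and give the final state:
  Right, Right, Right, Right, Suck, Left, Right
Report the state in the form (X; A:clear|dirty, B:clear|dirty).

[1] after Right: (B; A:dirty, B:dirty)
[2] after Right: (B; A:dirty, B:dirty)
[3] after Right: (B; A:dirty, B:dirty)
[4] after Right: (B; A:dirty, B:dirty)
[5] after Suck: (B; A:dirty, B:clear)
[6] after Left: (A; A:dirty, B:clear)
[7] after Right: (B; A:dirty, B:clear)

(B; A:dirty, B:clear)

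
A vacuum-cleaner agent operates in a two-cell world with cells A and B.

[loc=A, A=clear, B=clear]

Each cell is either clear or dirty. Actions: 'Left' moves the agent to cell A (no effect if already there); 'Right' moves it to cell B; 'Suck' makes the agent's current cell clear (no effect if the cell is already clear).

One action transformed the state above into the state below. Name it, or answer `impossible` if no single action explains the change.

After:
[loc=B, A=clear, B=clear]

Right

try  Left: loc=A A=clear B=clear
try Right: loc=B A=clear B=clear  ← match
try  Suck: loc=A A=clear B=clear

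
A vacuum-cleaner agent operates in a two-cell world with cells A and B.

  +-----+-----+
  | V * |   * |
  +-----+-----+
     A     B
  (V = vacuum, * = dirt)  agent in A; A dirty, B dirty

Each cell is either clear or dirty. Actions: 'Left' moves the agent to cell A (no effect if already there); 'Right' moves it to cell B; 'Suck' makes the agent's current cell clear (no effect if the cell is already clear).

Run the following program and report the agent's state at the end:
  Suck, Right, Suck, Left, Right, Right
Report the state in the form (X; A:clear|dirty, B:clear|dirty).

1) do Suck; now (A; A:clear, B:dirty)
2) do Right; now (B; A:clear, B:dirty)
3) do Suck; now (B; A:clear, B:clear)
4) do Left; now (A; A:clear, B:clear)
5) do Right; now (B; A:clear, B:clear)
6) do Right; now (B; A:clear, B:clear)

(B; A:clear, B:clear)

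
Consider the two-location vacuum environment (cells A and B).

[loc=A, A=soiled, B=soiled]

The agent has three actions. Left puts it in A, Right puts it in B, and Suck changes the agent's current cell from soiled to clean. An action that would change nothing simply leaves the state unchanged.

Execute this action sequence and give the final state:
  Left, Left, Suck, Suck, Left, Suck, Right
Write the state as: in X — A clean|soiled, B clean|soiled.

in B — A clean, B soiled

Left (#1): in A — A soiled, B soiled
Left (#2): in A — A soiled, B soiled
Suck (#3): in A — A clean, B soiled
Suck (#4): in A — A clean, B soiled
Left (#5): in A — A clean, B soiled
Suck (#6): in A — A clean, B soiled
Right (#7): in B — A clean, B soiled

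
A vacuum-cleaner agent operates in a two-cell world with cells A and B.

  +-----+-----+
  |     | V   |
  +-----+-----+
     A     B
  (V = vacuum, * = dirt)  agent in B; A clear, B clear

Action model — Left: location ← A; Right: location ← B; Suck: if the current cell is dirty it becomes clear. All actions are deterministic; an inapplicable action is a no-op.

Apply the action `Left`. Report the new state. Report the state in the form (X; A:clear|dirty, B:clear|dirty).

start: (B; A:clear, B:clear)
Left (#1): (A; A:clear, B:clear)

(A; A:clear, B:clear)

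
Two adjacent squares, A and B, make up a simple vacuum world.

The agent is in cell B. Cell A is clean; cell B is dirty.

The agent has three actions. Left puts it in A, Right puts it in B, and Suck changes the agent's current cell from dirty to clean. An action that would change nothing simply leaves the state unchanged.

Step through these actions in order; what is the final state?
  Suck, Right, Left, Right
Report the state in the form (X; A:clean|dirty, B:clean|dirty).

1. Suck → (B; A:clean, B:clean)
2. Right → (B; A:clean, B:clean)
3. Left → (A; A:clean, B:clean)
4. Right → (B; A:clean, B:clean)

(B; A:clean, B:clean)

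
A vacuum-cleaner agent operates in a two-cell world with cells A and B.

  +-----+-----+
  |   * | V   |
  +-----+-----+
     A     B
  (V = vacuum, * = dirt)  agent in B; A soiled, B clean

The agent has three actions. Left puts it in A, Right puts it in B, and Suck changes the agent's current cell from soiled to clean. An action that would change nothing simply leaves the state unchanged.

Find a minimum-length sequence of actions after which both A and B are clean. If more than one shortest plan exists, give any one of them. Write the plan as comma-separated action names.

Left, Suck

Left (#1): in A — A soiled, B clean
Suck (#2): in A — A clean, B clean
min 2: go A then Suck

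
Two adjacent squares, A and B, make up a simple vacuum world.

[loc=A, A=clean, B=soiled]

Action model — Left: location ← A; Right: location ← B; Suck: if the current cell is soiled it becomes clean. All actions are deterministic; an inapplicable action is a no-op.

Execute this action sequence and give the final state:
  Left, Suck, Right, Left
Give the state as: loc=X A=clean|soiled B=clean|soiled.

1) do Left; now loc=A A=clean B=soiled
2) do Suck; now loc=A A=clean B=soiled
3) do Right; now loc=B A=clean B=soiled
4) do Left; now loc=A A=clean B=soiled

loc=A A=clean B=soiled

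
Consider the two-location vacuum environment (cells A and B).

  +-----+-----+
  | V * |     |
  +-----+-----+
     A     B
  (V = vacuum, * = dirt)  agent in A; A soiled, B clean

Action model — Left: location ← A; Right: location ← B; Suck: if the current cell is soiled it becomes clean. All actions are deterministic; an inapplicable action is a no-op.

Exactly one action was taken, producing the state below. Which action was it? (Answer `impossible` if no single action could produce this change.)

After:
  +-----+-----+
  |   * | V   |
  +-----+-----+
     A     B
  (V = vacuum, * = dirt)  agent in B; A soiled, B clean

try  Left: <A|soiled|clean>
try Right: <B|soiled|clean>  ← match
try  Suck: <A|clean|clean>

Right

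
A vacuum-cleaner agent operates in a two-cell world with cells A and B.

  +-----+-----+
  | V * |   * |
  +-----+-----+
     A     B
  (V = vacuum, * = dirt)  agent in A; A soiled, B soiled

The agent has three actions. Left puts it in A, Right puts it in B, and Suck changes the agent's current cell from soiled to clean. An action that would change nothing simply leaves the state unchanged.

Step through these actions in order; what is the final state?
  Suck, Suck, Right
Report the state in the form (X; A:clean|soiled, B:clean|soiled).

(B; A:clean, B:soiled)

1) do Suck; now (A; A:clean, B:soiled)
2) do Suck; now (A; A:clean, B:soiled)
3) do Right; now (B; A:clean, B:soiled)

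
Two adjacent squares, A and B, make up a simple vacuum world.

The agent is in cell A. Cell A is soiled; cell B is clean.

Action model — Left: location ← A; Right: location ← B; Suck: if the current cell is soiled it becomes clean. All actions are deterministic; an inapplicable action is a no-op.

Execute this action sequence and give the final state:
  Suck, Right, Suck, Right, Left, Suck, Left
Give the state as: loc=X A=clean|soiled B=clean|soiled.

1) do Suck; now loc=A A=clean B=clean
2) do Right; now loc=B A=clean B=clean
3) do Suck; now loc=B A=clean B=clean
4) do Right; now loc=B A=clean B=clean
5) do Left; now loc=A A=clean B=clean
6) do Suck; now loc=A A=clean B=clean
7) do Left; now loc=A A=clean B=clean

loc=A A=clean B=clean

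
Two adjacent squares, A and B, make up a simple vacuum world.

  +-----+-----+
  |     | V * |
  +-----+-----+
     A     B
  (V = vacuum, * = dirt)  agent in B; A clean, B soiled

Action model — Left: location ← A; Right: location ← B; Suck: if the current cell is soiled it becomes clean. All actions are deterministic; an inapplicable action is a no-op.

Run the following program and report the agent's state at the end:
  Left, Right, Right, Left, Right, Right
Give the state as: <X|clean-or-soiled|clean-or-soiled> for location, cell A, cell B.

<B|clean|soiled>

1) do Left; now <A|clean|soiled>
2) do Right; now <B|clean|soiled>
3) do Right; now <B|clean|soiled>
4) do Left; now <A|clean|soiled>
5) do Right; now <B|clean|soiled>
6) do Right; now <B|clean|soiled>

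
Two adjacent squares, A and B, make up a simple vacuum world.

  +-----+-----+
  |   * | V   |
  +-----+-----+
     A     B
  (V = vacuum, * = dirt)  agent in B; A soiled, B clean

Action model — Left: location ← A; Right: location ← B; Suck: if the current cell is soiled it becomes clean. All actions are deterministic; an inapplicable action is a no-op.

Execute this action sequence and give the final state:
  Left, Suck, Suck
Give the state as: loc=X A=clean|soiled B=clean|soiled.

loc=A A=clean B=clean

Left (#1): loc=A A=soiled B=clean
Suck (#2): loc=A A=clean B=clean
Suck (#3): loc=A A=clean B=clean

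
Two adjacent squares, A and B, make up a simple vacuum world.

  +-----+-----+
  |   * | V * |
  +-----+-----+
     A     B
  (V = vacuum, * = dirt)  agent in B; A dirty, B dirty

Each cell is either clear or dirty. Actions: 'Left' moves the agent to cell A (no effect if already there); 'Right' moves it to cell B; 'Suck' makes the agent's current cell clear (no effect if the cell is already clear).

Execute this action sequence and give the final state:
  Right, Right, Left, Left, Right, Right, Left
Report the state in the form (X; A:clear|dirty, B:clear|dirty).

[1] after Right: (B; A:dirty, B:dirty)
[2] after Right: (B; A:dirty, B:dirty)
[3] after Left: (A; A:dirty, B:dirty)
[4] after Left: (A; A:dirty, B:dirty)
[5] after Right: (B; A:dirty, B:dirty)
[6] after Right: (B; A:dirty, B:dirty)
[7] after Left: (A; A:dirty, B:dirty)

(A; A:dirty, B:dirty)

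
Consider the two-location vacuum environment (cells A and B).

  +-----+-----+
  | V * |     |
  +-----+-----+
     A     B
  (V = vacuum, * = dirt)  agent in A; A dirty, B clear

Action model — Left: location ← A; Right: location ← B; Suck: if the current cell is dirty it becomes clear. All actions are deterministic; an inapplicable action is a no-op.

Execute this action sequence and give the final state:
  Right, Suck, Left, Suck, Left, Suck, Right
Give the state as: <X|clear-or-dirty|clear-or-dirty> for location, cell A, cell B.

t=1 Right ⇒ <B|dirty|clear>
t=2 Suck ⇒ <B|dirty|clear>
t=3 Left ⇒ <A|dirty|clear>
t=4 Suck ⇒ <A|clear|clear>
t=5 Left ⇒ <A|clear|clear>
t=6 Suck ⇒ <A|clear|clear>
t=7 Right ⇒ <B|clear|clear>

<B|clear|clear>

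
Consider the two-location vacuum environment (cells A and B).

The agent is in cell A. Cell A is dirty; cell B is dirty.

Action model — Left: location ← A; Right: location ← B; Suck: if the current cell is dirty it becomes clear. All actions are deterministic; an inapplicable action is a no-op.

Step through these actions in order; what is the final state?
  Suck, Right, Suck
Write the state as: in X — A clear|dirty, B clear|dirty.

in B — A clear, B clear

1) do Suck; now in A — A clear, B dirty
2) do Right; now in B — A clear, B dirty
3) do Suck; now in B — A clear, B clear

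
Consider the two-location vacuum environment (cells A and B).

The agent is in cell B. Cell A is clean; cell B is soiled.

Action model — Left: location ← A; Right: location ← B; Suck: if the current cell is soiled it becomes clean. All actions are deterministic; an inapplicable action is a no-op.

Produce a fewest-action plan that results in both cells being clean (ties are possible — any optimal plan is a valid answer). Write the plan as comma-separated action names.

step 1/1 (Suck): (B; A:clean, B:clean)
min 1: B is soiled, one Suck

Suck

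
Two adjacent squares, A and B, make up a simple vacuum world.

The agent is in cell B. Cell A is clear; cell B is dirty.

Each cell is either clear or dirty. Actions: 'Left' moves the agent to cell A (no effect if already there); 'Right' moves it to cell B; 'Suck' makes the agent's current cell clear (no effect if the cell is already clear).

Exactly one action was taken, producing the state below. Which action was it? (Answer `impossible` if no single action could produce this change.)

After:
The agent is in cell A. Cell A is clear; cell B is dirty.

try  Left: (A; A:clear, B:dirty)  ← match
try Right: (B; A:clear, B:dirty)
try  Suck: (B; A:clear, B:clear)

Left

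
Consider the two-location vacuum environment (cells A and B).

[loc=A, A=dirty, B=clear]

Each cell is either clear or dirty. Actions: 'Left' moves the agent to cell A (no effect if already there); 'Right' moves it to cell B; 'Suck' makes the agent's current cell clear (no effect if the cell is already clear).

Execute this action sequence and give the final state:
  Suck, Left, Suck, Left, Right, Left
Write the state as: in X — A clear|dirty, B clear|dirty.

t=1 Suck ⇒ in A — A clear, B clear
t=2 Left ⇒ in A — A clear, B clear
t=3 Suck ⇒ in A — A clear, B clear
t=4 Left ⇒ in A — A clear, B clear
t=5 Right ⇒ in B — A clear, B clear
t=6 Left ⇒ in A — A clear, B clear

in A — A clear, B clear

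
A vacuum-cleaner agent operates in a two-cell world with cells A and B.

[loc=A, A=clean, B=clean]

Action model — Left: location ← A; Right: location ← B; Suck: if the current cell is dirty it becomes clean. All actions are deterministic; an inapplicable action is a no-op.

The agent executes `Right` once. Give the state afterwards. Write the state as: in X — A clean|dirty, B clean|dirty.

start: in A — A clean, B clean
1. Right → in B — A clean, B clean

in B — A clean, B clean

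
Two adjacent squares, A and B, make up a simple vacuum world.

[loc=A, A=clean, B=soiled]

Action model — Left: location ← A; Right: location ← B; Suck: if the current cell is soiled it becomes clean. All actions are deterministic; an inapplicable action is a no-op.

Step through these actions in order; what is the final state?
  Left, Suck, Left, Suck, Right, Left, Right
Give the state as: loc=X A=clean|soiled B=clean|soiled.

loc=B A=clean B=soiled

1. Left → loc=A A=clean B=soiled
2. Suck → loc=A A=clean B=soiled
3. Left → loc=A A=clean B=soiled
4. Suck → loc=A A=clean B=soiled
5. Right → loc=B A=clean B=soiled
6. Left → loc=A A=clean B=soiled
7. Right → loc=B A=clean B=soiled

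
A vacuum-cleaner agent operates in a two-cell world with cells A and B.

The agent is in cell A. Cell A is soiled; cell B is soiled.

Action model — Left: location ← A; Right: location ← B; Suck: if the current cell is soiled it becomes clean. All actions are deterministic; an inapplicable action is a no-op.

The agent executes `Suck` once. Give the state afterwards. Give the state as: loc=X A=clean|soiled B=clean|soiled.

loc=A A=clean B=soiled

start: loc=A A=soiled B=soiled
1. Suck → loc=A A=clean B=soiled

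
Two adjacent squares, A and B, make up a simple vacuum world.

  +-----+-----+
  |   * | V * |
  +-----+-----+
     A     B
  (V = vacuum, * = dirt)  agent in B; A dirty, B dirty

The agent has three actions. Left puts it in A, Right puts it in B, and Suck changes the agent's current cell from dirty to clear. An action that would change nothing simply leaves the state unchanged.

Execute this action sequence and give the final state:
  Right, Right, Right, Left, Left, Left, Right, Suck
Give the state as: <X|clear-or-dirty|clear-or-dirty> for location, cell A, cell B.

1. Right → <B|dirty|dirty>
2. Right → <B|dirty|dirty>
3. Right → <B|dirty|dirty>
4. Left → <A|dirty|dirty>
5. Left → <A|dirty|dirty>
6. Left → <A|dirty|dirty>
7. Right → <B|dirty|dirty>
8. Suck → <B|dirty|clear>

<B|dirty|clear>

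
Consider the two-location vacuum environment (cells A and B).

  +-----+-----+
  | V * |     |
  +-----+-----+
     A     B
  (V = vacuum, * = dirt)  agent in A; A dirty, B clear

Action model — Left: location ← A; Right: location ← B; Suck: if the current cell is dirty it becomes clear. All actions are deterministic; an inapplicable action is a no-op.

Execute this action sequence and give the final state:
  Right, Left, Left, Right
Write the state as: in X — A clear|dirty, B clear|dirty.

t=1 Right ⇒ in B — A dirty, B clear
t=2 Left ⇒ in A — A dirty, B clear
t=3 Left ⇒ in A — A dirty, B clear
t=4 Right ⇒ in B — A dirty, B clear

in B — A dirty, B clear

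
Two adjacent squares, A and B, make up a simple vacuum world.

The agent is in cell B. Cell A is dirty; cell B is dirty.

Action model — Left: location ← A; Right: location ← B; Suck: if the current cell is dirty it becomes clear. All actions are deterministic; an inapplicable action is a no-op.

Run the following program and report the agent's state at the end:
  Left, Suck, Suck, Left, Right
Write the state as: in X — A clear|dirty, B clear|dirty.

in B — A clear, B dirty

t=1 Left ⇒ in A — A dirty, B dirty
t=2 Suck ⇒ in A — A clear, B dirty
t=3 Suck ⇒ in A — A clear, B dirty
t=4 Left ⇒ in A — A clear, B dirty
t=5 Right ⇒ in B — A clear, B dirty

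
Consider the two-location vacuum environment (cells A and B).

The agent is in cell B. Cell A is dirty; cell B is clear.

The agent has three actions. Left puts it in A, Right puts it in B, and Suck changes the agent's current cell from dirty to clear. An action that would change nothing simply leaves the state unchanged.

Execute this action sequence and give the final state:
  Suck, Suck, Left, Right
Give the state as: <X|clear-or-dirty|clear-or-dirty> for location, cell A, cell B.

1. Suck → <B|dirty|clear>
2. Suck → <B|dirty|clear>
3. Left → <A|dirty|clear>
4. Right → <B|dirty|clear>

<B|dirty|clear>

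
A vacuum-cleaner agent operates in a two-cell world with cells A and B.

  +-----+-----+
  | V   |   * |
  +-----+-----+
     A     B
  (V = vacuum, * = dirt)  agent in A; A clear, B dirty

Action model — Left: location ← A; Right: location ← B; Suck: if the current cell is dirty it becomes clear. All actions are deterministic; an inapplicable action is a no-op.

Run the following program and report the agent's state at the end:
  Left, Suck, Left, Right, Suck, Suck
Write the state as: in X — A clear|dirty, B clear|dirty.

in B — A clear, B clear

step 1/6 (Left): in A — A clear, B dirty
step 2/6 (Suck): in A — A clear, B dirty
step 3/6 (Left): in A — A clear, B dirty
step 4/6 (Right): in B — A clear, B dirty
step 5/6 (Suck): in B — A clear, B clear
step 6/6 (Suck): in B — A clear, B clear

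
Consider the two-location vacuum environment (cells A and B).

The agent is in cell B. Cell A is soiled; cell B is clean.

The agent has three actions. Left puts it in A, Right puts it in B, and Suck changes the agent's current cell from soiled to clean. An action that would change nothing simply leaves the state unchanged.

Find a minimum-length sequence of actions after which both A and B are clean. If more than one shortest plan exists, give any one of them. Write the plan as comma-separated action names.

step 1/2 (Left): (A; A:soiled, B:clean)
step 2/2 (Suck): (A; A:clean, B:clean)
min 2: go A then Suck

Left, Suck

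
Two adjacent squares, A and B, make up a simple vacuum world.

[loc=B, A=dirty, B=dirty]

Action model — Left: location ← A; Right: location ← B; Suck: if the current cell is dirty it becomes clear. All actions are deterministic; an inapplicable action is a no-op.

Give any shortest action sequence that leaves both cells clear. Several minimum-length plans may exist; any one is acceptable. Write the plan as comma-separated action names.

1. Suck → in B — A dirty, B clear
2. Left → in A — A dirty, B clear
3. Suck → in A — A clear, B clear
min 3: Suck B + move + Suck A

Suck, Left, Suck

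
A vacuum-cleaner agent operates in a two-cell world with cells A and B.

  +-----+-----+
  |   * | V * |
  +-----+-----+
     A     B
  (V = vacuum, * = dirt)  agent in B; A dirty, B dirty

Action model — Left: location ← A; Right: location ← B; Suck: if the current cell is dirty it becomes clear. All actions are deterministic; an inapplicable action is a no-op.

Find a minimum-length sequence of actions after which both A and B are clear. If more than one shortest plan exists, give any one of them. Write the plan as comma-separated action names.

Suck, Left, Suck

[1] after Suck: loc=B A=dirty B=clear
[2] after Left: loc=A A=dirty B=clear
[3] after Suck: loc=A A=clear B=clear
min 3: Suck B + move + Suck A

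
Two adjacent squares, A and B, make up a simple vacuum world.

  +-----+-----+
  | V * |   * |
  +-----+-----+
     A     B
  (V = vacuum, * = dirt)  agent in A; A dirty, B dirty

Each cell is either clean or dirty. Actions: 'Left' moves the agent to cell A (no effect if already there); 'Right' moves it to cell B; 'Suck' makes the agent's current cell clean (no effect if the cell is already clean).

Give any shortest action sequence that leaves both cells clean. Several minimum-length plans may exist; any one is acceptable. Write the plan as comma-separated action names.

Suck, Right, Suck

1. Suck → loc=A A=clean B=dirty
2. Right → loc=B A=clean B=dirty
3. Suck → loc=B A=clean B=clean
min 3: Suck A + move + Suck B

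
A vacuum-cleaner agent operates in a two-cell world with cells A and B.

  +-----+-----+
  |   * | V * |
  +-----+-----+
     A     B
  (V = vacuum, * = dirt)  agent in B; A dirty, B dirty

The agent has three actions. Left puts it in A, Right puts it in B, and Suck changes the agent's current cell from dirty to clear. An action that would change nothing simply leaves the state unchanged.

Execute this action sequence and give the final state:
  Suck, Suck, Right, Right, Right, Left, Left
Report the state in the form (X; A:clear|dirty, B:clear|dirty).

(A; A:dirty, B:clear)

[1] after Suck: (B; A:dirty, B:clear)
[2] after Suck: (B; A:dirty, B:clear)
[3] after Right: (B; A:dirty, B:clear)
[4] after Right: (B; A:dirty, B:clear)
[5] after Right: (B; A:dirty, B:clear)
[6] after Left: (A; A:dirty, B:clear)
[7] after Left: (A; A:dirty, B:clear)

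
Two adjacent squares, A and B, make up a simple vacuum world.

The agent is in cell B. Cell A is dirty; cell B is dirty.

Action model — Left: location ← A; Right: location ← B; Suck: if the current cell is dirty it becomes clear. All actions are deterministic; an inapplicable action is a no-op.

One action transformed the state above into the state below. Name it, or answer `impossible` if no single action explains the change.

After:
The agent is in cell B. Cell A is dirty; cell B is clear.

Suck

try  Left: in A — A dirty, B dirty
try Right: in B — A dirty, B dirty
try  Suck: in B — A dirty, B clear  ← match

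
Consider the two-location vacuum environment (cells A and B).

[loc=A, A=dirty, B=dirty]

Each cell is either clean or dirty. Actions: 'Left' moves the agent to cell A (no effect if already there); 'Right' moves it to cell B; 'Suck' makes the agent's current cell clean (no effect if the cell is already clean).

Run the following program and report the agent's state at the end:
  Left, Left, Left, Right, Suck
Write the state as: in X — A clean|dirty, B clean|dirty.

in B — A dirty, B clean

1. Left → in A — A dirty, B dirty
2. Left → in A — A dirty, B dirty
3. Left → in A — A dirty, B dirty
4. Right → in B — A dirty, B dirty
5. Suck → in B — A dirty, B clean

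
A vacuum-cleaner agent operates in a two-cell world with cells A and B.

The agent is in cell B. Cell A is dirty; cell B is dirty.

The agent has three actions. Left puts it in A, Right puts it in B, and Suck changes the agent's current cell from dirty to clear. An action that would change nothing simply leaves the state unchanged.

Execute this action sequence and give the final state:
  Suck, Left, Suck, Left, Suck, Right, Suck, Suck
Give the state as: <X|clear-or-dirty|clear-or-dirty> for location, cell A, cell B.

<B|clear|clear>

t=1 Suck ⇒ <B|dirty|clear>
t=2 Left ⇒ <A|dirty|clear>
t=3 Suck ⇒ <A|clear|clear>
t=4 Left ⇒ <A|clear|clear>
t=5 Suck ⇒ <A|clear|clear>
t=6 Right ⇒ <B|clear|clear>
t=7 Suck ⇒ <B|clear|clear>
t=8 Suck ⇒ <B|clear|clear>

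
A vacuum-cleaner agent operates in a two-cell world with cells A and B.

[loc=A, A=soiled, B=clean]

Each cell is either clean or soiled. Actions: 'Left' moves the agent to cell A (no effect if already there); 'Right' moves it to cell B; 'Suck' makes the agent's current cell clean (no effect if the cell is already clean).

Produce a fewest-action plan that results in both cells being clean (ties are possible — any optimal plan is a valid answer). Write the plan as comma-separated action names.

t=1 Suck ⇒ (A; A:clean, B:clean)
min 1: A is soiled, one Suck

Suck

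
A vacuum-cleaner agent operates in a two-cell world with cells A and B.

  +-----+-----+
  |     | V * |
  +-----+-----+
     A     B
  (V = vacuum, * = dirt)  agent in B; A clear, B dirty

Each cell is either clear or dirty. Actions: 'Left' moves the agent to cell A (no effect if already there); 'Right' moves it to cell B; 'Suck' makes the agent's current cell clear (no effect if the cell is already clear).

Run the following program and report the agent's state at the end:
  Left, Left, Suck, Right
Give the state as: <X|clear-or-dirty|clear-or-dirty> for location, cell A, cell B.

Left (#1): <A|clear|dirty>
Left (#2): <A|clear|dirty>
Suck (#3): <A|clear|dirty>
Right (#4): <B|clear|dirty>

<B|clear|dirty>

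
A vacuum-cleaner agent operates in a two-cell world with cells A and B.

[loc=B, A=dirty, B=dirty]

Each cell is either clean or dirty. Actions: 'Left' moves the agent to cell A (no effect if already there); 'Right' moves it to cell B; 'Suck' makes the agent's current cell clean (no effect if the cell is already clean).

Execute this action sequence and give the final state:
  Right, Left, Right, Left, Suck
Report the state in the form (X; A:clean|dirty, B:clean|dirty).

(A; A:clean, B:dirty)

Right (#1): (B; A:dirty, B:dirty)
Left (#2): (A; A:dirty, B:dirty)
Right (#3): (B; A:dirty, B:dirty)
Left (#4): (A; A:dirty, B:dirty)
Suck (#5): (A; A:clean, B:dirty)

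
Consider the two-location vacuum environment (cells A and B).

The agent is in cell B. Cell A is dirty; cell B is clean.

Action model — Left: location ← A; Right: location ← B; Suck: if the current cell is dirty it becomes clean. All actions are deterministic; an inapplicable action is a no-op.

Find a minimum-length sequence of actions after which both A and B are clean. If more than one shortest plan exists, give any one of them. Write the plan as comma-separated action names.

t=1 Left ⇒ loc=A A=dirty B=clean
t=2 Suck ⇒ loc=A A=clean B=clean
min 2: go A then Suck

Left, Suck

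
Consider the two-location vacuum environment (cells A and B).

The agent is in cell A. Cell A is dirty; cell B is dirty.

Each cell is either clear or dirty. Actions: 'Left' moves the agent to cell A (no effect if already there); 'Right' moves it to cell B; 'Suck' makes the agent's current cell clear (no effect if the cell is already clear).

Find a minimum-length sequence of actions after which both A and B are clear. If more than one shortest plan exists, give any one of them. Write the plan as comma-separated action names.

Suck, Right, Suck

t=1 Suck ⇒ <A|clear|dirty>
t=2 Right ⇒ <B|clear|dirty>
t=3 Suck ⇒ <B|clear|clear>
min 3: Suck A + move + Suck B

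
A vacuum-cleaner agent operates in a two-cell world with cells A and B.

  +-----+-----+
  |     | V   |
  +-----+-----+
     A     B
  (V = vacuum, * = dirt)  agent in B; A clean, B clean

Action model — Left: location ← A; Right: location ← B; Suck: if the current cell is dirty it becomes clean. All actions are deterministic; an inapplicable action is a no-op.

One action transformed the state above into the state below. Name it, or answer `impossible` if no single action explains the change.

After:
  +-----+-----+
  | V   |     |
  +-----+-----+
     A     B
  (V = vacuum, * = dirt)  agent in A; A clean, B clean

Left

try  Left: <A|clean|clean>  ← match
try Right: <B|clean|clean>
try  Suck: <B|clean|clean>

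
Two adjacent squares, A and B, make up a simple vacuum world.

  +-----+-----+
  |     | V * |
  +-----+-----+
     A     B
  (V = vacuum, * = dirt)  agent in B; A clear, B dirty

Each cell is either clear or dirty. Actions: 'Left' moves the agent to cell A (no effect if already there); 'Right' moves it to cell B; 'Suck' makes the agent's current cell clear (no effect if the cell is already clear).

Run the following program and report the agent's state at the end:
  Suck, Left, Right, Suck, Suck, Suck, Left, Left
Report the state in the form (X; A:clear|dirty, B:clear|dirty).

1. Suck → (B; A:clear, B:clear)
2. Left → (A; A:clear, B:clear)
3. Right → (B; A:clear, B:clear)
4. Suck → (B; A:clear, B:clear)
5. Suck → (B; A:clear, B:clear)
6. Suck → (B; A:clear, B:clear)
7. Left → (A; A:clear, B:clear)
8. Left → (A; A:clear, B:clear)

(A; A:clear, B:clear)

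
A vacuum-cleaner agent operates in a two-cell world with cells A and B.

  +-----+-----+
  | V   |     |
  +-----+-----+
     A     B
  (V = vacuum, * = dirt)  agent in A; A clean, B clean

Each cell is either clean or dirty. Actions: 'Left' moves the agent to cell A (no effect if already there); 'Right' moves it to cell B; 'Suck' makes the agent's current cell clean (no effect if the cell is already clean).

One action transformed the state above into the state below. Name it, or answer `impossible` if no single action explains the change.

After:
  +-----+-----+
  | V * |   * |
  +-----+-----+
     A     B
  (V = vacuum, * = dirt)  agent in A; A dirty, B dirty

try  Left: loc=A A=clean B=clean
try Right: loc=B A=clean B=clean
try  Suck: loc=A A=clean B=clean
no single action produces the after-state

impossible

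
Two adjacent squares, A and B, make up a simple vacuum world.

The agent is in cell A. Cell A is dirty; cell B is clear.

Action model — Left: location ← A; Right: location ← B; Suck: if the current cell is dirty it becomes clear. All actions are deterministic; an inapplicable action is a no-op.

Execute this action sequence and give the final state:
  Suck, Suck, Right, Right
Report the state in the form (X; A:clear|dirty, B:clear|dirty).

(B; A:clear, B:clear)

Suck (#1): (A; A:clear, B:clear)
Suck (#2): (A; A:clear, B:clear)
Right (#3): (B; A:clear, B:clear)
Right (#4): (B; A:clear, B:clear)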